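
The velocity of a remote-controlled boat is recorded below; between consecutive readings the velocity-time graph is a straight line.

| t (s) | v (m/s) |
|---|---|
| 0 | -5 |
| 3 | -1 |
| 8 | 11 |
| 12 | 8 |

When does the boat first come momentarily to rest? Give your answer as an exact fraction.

t = 41/12 s

v changes sign on 3–8 s (from -1 to 11); the graph is linear there, so v = 0 at t = 3 + (1)·(8 − 3)/(11 − -1) = 41/12 s.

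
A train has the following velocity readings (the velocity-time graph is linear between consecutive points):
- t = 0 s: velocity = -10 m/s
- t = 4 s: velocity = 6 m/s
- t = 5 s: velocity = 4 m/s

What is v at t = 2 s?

-2 m/s

On 0–4 s the graph is linear from -10 to 6 m/s: v(2) = -10 + (6 − -10)·(2 − 0)/(4 − 0) = -2 m/s.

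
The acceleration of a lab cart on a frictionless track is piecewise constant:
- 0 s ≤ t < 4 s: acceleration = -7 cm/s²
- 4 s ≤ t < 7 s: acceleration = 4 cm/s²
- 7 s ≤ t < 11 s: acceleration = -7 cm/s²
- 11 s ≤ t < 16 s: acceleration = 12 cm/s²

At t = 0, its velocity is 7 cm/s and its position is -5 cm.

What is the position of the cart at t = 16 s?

-205 cm

On each constant-a segment, Δv = aΔt and Δx = v₀Δt + ½aΔt²; chain segment to segment.
0–4 s: v starts 7 cm/s; Δx = 7·4 + ½·-7·4² = -28 cm; v ends -21 cm/s.
4–7 s: v starts -21 cm/s; Δx = -21·3 + ½·4·3² = -45 cm; v ends -9 cm/s.
7–11 s: v starts -9 cm/s; Δx = -9·4 + ½·-7·4² = -92 cm; v ends -37 cm/s.
11–16 s: v starts -37 cm/s; Δx = -37·5 + ½·12·5² = -35 cm; v ends 23 cm/s.
x(16) = -5 + Σ Δx = -205 cm.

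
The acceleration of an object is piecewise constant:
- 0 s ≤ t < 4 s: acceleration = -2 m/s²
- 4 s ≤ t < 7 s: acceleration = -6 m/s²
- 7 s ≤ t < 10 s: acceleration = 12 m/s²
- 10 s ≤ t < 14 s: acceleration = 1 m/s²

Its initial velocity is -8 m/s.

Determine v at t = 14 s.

6 m/s

Δv equals the area under the a-t graph; then v = v₀ + Δv.
0–4 s: -2 × 4 = -8 m/s
4–7 s: -6 × 3 = -18 m/s
7–10 s: 12 × 3 = 36 m/s
10–14 s: 1 × 4 = 4 m/s
Δv = 14 m/s, so v(14) = -8 + (14) = 6 m/s.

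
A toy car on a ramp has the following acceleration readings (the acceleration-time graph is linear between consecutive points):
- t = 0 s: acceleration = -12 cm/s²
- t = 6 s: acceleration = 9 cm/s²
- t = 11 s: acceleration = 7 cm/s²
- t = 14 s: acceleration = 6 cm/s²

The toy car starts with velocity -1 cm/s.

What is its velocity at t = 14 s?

Δv equals the area under the a-t graph; then v = v₀ + Δv.
0–6 s: ½(-12 + 9)(6) = -9 cm/s
6–11 s: ½(9 + 7)(5) = 40 cm/s
11–14 s: ½(7 + 6)(3) = 19.5 cm/s
Δv = 50.5 cm/s, so v(14) = -1 + (50.5) = 49.5 cm/s.

49.5 cm/s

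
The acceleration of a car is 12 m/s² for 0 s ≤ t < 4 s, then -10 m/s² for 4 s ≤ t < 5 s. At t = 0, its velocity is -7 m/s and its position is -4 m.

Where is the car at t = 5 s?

On each constant-a segment, Δv = aΔt and Δx = v₀Δt + ½aΔt²; chain segment to segment.
0–4 s: v starts -7 m/s; Δx = -7·4 + ½·12·4² = 68 m; v ends 41 m/s.
4–5 s: v starts 41 m/s; Δx = 41·1 + ½·-10·1² = 36 m; v ends 31 m/s.
x(5) = -4 + Σ Δx = 100 m.

100 m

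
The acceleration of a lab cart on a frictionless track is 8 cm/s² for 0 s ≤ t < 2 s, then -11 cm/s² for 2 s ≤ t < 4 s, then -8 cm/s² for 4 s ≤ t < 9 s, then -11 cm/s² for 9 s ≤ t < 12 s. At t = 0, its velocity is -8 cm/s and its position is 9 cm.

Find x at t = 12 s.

On each constant-a segment, Δv = aΔt and Δx = v₀Δt + ½aΔt²; chain segment to segment.
0–2 s: v starts -8 cm/s; Δx = -8·2 + ½·8·2² = 0 cm; v ends 8 cm/s.
2–4 s: v starts 8 cm/s; Δx = 8·2 + ½·-11·2² = -6 cm; v ends -14 cm/s.
4–9 s: v starts -14 cm/s; Δx = -14·5 + ½·-8·5² = -170 cm; v ends -54 cm/s.
9–12 s: v starts -54 cm/s; Δx = -54·3 + ½·-11·3² = -211.5 cm; v ends -87 cm/s.
x(12) = 9 + Σ Δx = -378.5 cm.

-378.5 cm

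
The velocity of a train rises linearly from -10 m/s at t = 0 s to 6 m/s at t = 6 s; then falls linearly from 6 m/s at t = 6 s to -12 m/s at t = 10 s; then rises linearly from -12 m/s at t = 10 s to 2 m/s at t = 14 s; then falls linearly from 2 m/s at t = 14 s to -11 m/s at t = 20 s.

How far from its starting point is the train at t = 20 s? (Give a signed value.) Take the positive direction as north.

Displacement is the signed area under the v-t curve.
0–6 s: ½(-10 + 6)(6) = -12 m
6–10 s: ½(6 + -12)(4) = -12 m
10–14 s: ½(-12 + 2)(4) = -20 m
14–20 s: ½(2 + -11)(6) = -27 m
Net displacement = -71 m

-71 m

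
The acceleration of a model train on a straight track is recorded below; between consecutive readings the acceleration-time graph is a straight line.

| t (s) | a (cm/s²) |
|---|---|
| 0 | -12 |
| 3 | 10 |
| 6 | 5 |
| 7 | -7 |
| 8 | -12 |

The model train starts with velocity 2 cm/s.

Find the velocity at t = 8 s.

Δv equals the area under the a-t graph; then v = v₀ + Δv.
0–3 s: ½(-12 + 10)(3) = -3 cm/s
3–6 s: ½(10 + 5)(3) = 22.5 cm/s
6–7 s: ½(5 + -7)(1) = -1 cm/s
7–8 s: ½(-7 + -12)(1) = -9.5 cm/s
Δv = 9 cm/s, so v(8) = 2 + (9) = 11 cm/s.

11 cm/s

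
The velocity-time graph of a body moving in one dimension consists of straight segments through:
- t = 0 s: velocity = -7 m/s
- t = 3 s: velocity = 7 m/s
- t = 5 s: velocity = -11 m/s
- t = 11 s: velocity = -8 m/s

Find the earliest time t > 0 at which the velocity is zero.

v changes sign on 0–3 s (from -7 to 7); the graph is linear there, so v = 0 at t = 0 + (7)·(3 − 0)/(7 − -7) = 1.5 s.

t = 1.5 s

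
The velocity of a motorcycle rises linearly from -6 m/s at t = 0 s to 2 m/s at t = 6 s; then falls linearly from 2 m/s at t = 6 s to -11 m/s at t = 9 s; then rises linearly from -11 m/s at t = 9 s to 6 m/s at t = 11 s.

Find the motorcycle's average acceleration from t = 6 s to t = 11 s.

0.8 m/s²

Average acceleration = Δv/Δt = (6 − 2)/(11 − 6) = 0.8 m/s².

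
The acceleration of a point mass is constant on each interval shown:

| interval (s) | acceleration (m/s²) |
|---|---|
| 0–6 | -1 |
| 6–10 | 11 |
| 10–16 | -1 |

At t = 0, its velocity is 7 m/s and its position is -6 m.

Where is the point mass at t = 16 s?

On each constant-a segment, Δv = aΔt and Δx = v₀Δt + ½aΔt²; chain segment to segment.
0–6 s: v starts 7 m/s; Δx = 7·6 + ½·-1·6² = 24 m; v ends 1 m/s.
6–10 s: v starts 1 m/s; Δx = 1·4 + ½·11·4² = 92 m; v ends 45 m/s.
10–16 s: v starts 45 m/s; Δx = 45·6 + ½·-1·6² = 252 m; v ends 39 m/s.
x(16) = -6 + Σ Δx = 362 m.

362 m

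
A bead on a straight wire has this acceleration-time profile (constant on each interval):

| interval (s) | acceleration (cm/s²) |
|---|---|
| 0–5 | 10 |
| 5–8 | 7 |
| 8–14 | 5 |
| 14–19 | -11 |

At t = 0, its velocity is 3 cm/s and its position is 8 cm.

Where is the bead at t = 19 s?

On each constant-a segment, Δv = aΔt and Δx = v₀Δt + ½aΔt²; chain segment to segment.
0–5 s: v starts 3 cm/s; Δx = 3·5 + ½·10·5² = 140 cm; v ends 53 cm/s.
5–8 s: v starts 53 cm/s; Δx = 53·3 + ½·7·3² = 190.5 cm; v ends 74 cm/s.
8–14 s: v starts 74 cm/s; Δx = 74·6 + ½·5·6² = 534 cm; v ends 104 cm/s.
14–19 s: v starts 104 cm/s; Δx = 104·5 + ½·-11·5² = 382.5 cm; v ends 49 cm/s.
x(19) = 8 + Σ Δx = 1255 cm.

1255 cm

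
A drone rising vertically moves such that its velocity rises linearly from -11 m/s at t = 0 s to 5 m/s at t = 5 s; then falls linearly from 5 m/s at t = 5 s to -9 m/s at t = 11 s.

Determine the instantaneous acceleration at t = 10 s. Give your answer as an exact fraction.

Acceleration is the slope of the v-t graph on 5–11 s: (-9 − 5)/(11 − 5) = -7/3 m/s².

-7/3 m/s²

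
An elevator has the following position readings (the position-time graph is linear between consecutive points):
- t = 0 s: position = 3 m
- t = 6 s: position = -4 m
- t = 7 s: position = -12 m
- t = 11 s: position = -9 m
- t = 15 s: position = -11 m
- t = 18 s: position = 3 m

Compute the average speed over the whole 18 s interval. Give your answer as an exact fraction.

Average speed = (total path length)/(elapsed time); on a piecewise-linear x-t graph the path length is Σ|Δx|.
0–6 s: |Δx| = |-4 − 3| = 7 m
6–7 s: |Δx| = |-12 − -4| = 8 m
7–11 s: |Δx| = |-9 − -12| = 3 m
11–15 s: |Δx| = |-11 − -9| = 2 m
15–18 s: |Δx| = |3 − -11| = 14 m
Total path = 34 m; average speed = 34/18 = 17/9 m/s.

17/9 m/s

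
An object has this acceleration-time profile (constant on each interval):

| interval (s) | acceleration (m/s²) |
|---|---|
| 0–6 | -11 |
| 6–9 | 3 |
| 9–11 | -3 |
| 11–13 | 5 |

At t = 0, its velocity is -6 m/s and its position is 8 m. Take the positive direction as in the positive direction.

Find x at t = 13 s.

On each constant-a segment, Δv = aΔt and Δx = v₀Δt + ½aΔt²; chain segment to segment.
0–6 s: v starts -6 m/s; Δx = -6·6 + ½·-11·6² = -234 m; v ends -72 m/s.
6–9 s: v starts -72 m/s; Δx = -72·3 + ½·3·3² = -202.5 m; v ends -63 m/s.
9–11 s: v starts -63 m/s; Δx = -63·2 + ½·-3·2² = -132 m; v ends -69 m/s.
11–13 s: v starts -69 m/s; Δx = -69·2 + ½·5·2² = -128 m; v ends -59 m/s.
x(13) = 8 + Σ Δx = -688.5 m.

-688.5 m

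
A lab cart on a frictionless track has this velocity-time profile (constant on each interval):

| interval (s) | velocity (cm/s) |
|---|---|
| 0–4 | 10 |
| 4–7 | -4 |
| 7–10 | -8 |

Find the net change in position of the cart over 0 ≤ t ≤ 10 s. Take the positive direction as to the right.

4 cm

Net displacement equals the area under the velocity-time graph (areas below the axis count negative).
0–4 s: 10 × 4 = 40 cm
4–7 s: -4 × 3 = -12 cm
7–10 s: -8 × 3 = -24 cm
Net displacement = 4 cm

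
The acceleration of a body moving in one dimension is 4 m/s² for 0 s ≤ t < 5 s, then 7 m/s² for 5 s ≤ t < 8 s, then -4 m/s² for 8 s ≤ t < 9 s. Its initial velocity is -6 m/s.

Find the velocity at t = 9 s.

31 m/s

Δv equals the area under the a-t graph; then v = v₀ + Δv.
0–5 s: 4 × 5 = 20 m/s
5–8 s: 7 × 3 = 21 m/s
8–9 s: -4 × 1 = -4 m/s
Δv = 37 m/s, so v(9) = -6 + (37) = 31 m/s.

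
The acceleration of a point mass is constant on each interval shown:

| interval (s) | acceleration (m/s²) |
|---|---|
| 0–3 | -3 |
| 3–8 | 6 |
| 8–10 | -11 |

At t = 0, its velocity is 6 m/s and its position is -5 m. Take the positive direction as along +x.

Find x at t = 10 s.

91.5 m

On each constant-a segment, Δv = aΔt and Δx = v₀Δt + ½aΔt²; chain segment to segment.
0–3 s: v starts 6 m/s; Δx = 6·3 + ½·-3·3² = 4.5 m; v ends -3 m/s.
3–8 s: v starts -3 m/s; Δx = -3·5 + ½·6·5² = 60 m; v ends 27 m/s.
8–10 s: v starts 27 m/s; Δx = 27·2 + ½·-11·2² = 32 m; v ends 5 m/s.
x(10) = -5 + Σ Δx = 91.5 m.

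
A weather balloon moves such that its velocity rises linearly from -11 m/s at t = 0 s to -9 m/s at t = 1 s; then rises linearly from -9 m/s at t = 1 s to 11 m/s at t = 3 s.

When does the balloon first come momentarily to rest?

t = 1.9 s

v changes sign on 1–3 s (from -9 to 11); the graph is linear there, so v = 0 at t = 1 + (9)·(3 − 1)/(11 − -9) = 1.9 s.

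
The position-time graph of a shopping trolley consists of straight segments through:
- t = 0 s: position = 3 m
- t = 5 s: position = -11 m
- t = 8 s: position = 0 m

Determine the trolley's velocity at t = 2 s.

-2.8 m/s

Velocity is the slope of the x-t graph on 0–5 s: (-11 − 3)/(5 − 0) = -2.8 m/s.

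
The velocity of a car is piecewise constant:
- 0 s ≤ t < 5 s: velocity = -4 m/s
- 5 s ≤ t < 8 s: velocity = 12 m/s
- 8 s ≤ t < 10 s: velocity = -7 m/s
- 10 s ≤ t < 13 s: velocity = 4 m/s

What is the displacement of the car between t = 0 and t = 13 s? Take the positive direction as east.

14 m

Displacement is the signed area under the v-t curve.
0–5 s: -4 × 5 = -20 m
5–8 s: 12 × 3 = 36 m
8–10 s: -7 × 2 = -14 m
10–13 s: 4 × 3 = 12 m
Net displacement = 14 m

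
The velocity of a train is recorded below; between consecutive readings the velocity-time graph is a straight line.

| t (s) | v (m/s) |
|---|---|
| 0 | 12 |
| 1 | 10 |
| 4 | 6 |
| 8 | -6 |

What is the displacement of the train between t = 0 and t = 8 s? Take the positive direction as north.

35 m

Displacement is the signed area under the v-t curve.
0–1 s: ½(12 + 10)(1) = 11 m
1–4 s: ½(10 + 6)(3) = 24 m
4–8 s: ½(6 + -6)(4) = 0 m
Net displacement = 35 m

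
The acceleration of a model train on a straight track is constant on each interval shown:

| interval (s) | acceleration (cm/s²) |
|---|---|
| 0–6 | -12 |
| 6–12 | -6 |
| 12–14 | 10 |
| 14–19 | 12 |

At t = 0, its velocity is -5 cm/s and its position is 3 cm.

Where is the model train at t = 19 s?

On each constant-a segment, Δv = aΔt and Δx = v₀Δt + ½aΔt²; chain segment to segment.
0–6 s: v starts -5 cm/s; Δx = -5·6 + ½·-12·6² = -246 cm; v ends -77 cm/s.
6–12 s: v starts -77 cm/s; Δx = -77·6 + ½·-6·6² = -570 cm; v ends -113 cm/s.
12–14 s: v starts -113 cm/s; Δx = -113·2 + ½·10·2² = -206 cm; v ends -93 cm/s.
14–19 s: v starts -93 cm/s; Δx = -93·5 + ½·12·5² = -315 cm; v ends -33 cm/s.
x(19) = 3 + Σ Δx = -1334 cm.

-1334 cm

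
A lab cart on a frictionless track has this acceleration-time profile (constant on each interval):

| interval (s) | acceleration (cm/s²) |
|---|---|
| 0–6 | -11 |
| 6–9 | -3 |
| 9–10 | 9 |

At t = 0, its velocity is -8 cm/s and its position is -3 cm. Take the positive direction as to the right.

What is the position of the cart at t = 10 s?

-563 cm

On each constant-a segment, Δv = aΔt and Δx = v₀Δt + ½aΔt²; chain segment to segment.
0–6 s: v starts -8 cm/s; Δx = -8·6 + ½·-11·6² = -246 cm; v ends -74 cm/s.
6–9 s: v starts -74 cm/s; Δx = -74·3 + ½·-3·3² = -235.5 cm; v ends -83 cm/s.
9–10 s: v starts -83 cm/s; Δx = -83·1 + ½·9·1² = -78.5 cm; v ends -74 cm/s.
x(10) = -3 + Σ Δx = -563 cm.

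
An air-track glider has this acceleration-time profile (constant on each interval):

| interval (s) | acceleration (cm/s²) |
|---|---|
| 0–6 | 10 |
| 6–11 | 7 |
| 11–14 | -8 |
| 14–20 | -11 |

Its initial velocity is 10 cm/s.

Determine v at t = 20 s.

Δv equals the area under the a-t graph; then v = v₀ + Δv.
0–6 s: 10 × 6 = 60 cm/s
6–11 s: 7 × 5 = 35 cm/s
11–14 s: -8 × 3 = -24 cm/s
14–20 s: -11 × 6 = -66 cm/s
Δv = 5 cm/s, so v(20) = 10 + (5) = 15 cm/s.

15 cm/s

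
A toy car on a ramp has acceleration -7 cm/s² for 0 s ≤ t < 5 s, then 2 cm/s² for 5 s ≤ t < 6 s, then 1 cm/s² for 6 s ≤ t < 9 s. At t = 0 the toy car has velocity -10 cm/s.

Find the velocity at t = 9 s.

-40 cm/s

Δv equals the area under the a-t graph; then v = v₀ + Δv.
0–5 s: -7 × 5 = -35 cm/s
5–6 s: 2 × 1 = 2 cm/s
6–9 s: 1 × 3 = 3 cm/s
Δv = -30 cm/s, so v(9) = -10 + (-30) = -40 cm/s.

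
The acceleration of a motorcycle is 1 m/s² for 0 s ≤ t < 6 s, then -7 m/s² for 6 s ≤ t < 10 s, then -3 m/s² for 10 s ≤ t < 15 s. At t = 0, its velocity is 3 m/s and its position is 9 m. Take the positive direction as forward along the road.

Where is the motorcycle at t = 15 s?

-107.5 m

On each constant-a segment, Δv = aΔt and Δx = v₀Δt + ½aΔt²; chain segment to segment.
0–6 s: v starts 3 m/s; Δx = 3·6 + ½·1·6² = 36 m; v ends 9 m/s.
6–10 s: v starts 9 m/s; Δx = 9·4 + ½·-7·4² = -20 m; v ends -19 m/s.
10–15 s: v starts -19 m/s; Δx = -19·5 + ½·-3·5² = -132.5 m; v ends -34 m/s.
x(15) = 9 + Σ Δx = -107.5 m.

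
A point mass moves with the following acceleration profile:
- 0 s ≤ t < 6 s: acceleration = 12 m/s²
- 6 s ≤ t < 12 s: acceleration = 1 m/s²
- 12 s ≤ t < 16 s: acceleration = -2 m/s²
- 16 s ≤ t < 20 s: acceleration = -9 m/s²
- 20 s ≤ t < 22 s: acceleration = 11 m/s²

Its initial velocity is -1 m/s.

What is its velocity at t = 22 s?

55 m/s

Δv equals the area under the a-t graph; then v = v₀ + Δv.
0–6 s: 12 × 6 = 72 m/s
6–12 s: 1 × 6 = 6 m/s
12–16 s: -2 × 4 = -8 m/s
16–20 s: -9 × 4 = -36 m/s
20–22 s: 11 × 2 = 22 m/s
Δv = 56 m/s, so v(22) = -1 + (56) = 55 m/s.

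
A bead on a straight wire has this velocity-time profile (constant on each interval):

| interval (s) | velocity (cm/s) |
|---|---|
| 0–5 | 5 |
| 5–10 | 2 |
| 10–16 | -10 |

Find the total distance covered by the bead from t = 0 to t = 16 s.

Distance (not displacement) is the total path length: add the absolute areas under v-t.
0–5 s: |5| × 5 = 25 cm
5–10 s: |2| × 5 = 10 cm
10–16 s: |-10| × 6 = 60 cm
Total distance = 95 cm

95 cm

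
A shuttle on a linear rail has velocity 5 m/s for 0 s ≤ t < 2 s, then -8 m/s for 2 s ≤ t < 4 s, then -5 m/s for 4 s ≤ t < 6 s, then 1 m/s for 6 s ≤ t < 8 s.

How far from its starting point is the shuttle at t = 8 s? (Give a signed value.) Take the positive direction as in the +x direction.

Net displacement equals the area under the velocity-time graph (areas below the axis count negative).
0–2 s: 5 × 2 = 10 m
2–4 s: -8 × 2 = -16 m
4–6 s: -5 × 2 = -10 m
6–8 s: 1 × 2 = 2 m
Net displacement = -14 m

-14 m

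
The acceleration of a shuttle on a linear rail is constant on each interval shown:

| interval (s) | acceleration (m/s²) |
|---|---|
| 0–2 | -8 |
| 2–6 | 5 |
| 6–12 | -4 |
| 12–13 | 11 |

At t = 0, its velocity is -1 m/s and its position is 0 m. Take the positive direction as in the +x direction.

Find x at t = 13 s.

-115.5 m

On each constant-a segment, Δv = aΔt and Δx = v₀Δt + ½aΔt²; chain segment to segment.
0–2 s: v starts -1 m/s; Δx = -1·2 + ½·-8·2² = -18 m; v ends -17 m/s.
2–6 s: v starts -17 m/s; Δx = -17·4 + ½·5·4² = -28 m; v ends 3 m/s.
6–12 s: v starts 3 m/s; Δx = 3·6 + ½·-4·6² = -54 m; v ends -21 m/s.
12–13 s: v starts -21 m/s; Δx = -21·1 + ½·11·1² = -15.5 m; v ends -10 m/s.
x(13) = 0 + Σ Δx = -115.5 m.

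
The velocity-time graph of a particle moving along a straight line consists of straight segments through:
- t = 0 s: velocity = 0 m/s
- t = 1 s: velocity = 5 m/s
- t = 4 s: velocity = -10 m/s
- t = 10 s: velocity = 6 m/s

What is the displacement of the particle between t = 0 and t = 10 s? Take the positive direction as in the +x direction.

Net displacement equals the area under the velocity-time graph (areas below the axis count negative).
0–1 s: ½(0 + 5)(1) = 2.5 m
1–4 s: ½(5 + -10)(3) = -7.5 m
4–10 s: ½(-10 + 6)(6) = -12 m
Net displacement = -17 m

-17 m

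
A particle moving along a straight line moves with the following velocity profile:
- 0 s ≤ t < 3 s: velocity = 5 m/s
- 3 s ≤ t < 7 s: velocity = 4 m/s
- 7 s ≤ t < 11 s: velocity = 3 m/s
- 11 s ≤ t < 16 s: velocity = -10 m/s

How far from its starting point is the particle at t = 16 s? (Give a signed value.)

-7 m

Displacement is the signed area under the v-t curve.
0–3 s: 5 × 3 = 15 m
3–7 s: 4 × 4 = 16 m
7–11 s: 3 × 4 = 12 m
11–16 s: -10 × 5 = -50 m
Net displacement = -7 m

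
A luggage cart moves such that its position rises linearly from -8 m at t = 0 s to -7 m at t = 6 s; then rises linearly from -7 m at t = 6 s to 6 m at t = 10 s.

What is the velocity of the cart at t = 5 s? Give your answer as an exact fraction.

1/6 m/s

Velocity is the slope of the x-t graph on 0–6 s: (-7 − -8)/(6 − 0) = 1/6 m/s.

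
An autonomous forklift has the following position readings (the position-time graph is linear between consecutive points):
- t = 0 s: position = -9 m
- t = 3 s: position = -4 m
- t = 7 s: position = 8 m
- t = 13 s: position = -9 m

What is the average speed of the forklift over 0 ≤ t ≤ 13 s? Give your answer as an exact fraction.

34/13 m/s

Average speed = (total path length)/(elapsed time); on a piecewise-linear x-t graph the path length is Σ|Δx|.
0–3 s: |Δx| = |-4 − -9| = 5 m
3–7 s: |Δx| = |8 − -4| = 12 m
7–13 s: |Δx| = |-9 − 8| = 17 m
Total path = 34 m; average speed = 34/13 = 34/13 m/s.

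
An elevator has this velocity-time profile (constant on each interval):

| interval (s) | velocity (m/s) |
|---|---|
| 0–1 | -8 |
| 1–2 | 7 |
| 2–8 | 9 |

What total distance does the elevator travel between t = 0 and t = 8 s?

Total distance travelled is ∫|v| dt — sum the magnitudes of each area piece.
0–1 s: |-8| × 1 = 8 m
1–2 s: |7| × 1 = 7 m
2–8 s: |9| × 6 = 54 m
Total distance = 69 m

69 m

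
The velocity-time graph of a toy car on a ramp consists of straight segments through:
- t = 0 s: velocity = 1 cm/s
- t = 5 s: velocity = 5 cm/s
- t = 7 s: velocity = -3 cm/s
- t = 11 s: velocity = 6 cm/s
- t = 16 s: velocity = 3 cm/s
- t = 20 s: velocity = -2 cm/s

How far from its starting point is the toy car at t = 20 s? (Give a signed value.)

47.5 cm

Net displacement equals the area under the velocity-time graph (areas below the axis count negative).
0–5 s: ½(1 + 5)(5) = 15 cm
5–7 s: ½(5 + -3)(2) = 2 cm
7–11 s: ½(-3 + 6)(4) = 6 cm
11–16 s: ½(6 + 3)(5) = 22.5 cm
16–20 s: ½(3 + -2)(4) = 2 cm
Net displacement = 47.5 cm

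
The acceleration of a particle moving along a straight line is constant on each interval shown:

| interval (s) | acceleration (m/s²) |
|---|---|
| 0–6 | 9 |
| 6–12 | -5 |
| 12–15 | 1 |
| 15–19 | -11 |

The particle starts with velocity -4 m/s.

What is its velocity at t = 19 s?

Δv equals the area under the a-t graph; then v = v₀ + Δv.
0–6 s: 9 × 6 = 54 m/s
6–12 s: -5 × 6 = -30 m/s
12–15 s: 1 × 3 = 3 m/s
15–19 s: -11 × 4 = -44 m/s
Δv = -17 m/s, so v(19) = -4 + (-17) = -21 m/s.

-21 m/s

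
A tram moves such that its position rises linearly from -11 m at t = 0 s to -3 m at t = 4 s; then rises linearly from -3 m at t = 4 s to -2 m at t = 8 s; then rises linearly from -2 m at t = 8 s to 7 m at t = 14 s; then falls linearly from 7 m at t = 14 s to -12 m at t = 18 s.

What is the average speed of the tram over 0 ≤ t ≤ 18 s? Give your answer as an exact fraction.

Average speed = (total path length)/(elapsed time); on a piecewise-linear x-t graph the path length is Σ|Δx|.
0–4 s: |Δx| = |-3 − -11| = 8 m
4–8 s: |Δx| = |-2 − -3| = 1 m
8–14 s: |Δx| = |7 − -2| = 9 m
14–18 s: |Δx| = |-12 − 7| = 19 m
Total path = 37 m; average speed = 37/18 = 37/18 m/s.

37/18 m/s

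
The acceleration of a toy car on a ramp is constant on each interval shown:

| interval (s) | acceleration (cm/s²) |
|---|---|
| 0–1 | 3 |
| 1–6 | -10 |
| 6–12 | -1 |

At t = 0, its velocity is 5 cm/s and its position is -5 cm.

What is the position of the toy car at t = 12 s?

On each constant-a segment, Δv = aΔt and Δx = v₀Δt + ½aΔt²; chain segment to segment.
0–1 s: v starts 5 cm/s; Δx = 5·1 + ½·3·1² = 6.5 cm; v ends 8 cm/s.
1–6 s: v starts 8 cm/s; Δx = 8·5 + ½·-10·5² = -85 cm; v ends -42 cm/s.
6–12 s: v starts -42 cm/s; Δx = -42·6 + ½·-1·6² = -270 cm; v ends -48 cm/s.
x(12) = -5 + Σ Δx = -353.5 cm.

-353.5 cm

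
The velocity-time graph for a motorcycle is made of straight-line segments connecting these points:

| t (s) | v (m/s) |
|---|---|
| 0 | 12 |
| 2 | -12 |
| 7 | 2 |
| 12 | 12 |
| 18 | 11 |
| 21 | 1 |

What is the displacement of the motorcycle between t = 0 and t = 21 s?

Displacement is the signed area under the v-t curve.
0–2 s: ½(12 + -12)(2) = 0 m
2–7 s: ½(-12 + 2)(5) = -25 m
7–12 s: ½(2 + 12)(5) = 35 m
12–18 s: ½(12 + 11)(6) = 69 m
18–21 s: ½(11 + 1)(3) = 18 m
Net displacement = 97 m

97 m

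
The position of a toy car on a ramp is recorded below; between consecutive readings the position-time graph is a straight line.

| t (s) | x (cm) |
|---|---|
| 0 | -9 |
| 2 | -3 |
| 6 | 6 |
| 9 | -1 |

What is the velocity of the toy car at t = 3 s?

2.25 cm/s

Velocity is the slope of the x-t graph on 2–6 s: (6 − -3)/(6 − 2) = 2.25 cm/s.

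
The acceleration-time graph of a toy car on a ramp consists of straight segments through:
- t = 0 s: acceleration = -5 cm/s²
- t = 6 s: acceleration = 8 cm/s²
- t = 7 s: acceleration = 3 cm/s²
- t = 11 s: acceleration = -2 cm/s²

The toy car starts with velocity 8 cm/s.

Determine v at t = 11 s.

Δv equals the area under the a-t graph; then v = v₀ + Δv.
0–6 s: ½(-5 + 8)(6) = 9 cm/s
6–7 s: ½(8 + 3)(1) = 5.5 cm/s
7–11 s: ½(3 + -2)(4) = 2 cm/s
Δv = 16.5 cm/s, so v(11) = 8 + (16.5) = 24.5 cm/s.

24.5 cm/s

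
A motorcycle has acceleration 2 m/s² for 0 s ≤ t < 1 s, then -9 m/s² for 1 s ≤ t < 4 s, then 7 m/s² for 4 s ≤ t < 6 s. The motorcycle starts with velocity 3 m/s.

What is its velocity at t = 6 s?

-8 m/s

Δv equals the area under the a-t graph; then v = v₀ + Δv.
0–1 s: 2 × 1 = 2 m/s
1–4 s: -9 × 3 = -27 m/s
4–6 s: 7 × 2 = 14 m/s
Δv = -11 m/s, so v(6) = 3 + (-11) = -8 m/s.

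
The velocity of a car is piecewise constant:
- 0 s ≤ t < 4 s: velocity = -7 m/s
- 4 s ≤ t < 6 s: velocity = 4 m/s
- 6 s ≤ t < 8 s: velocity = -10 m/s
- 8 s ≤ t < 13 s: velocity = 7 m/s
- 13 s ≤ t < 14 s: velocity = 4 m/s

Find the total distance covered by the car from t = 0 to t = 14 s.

Total distance travelled is ∫|v| dt — sum the magnitudes of each area piece.
0–4 s: |-7| × 4 = 28 m
4–6 s: |4| × 2 = 8 m
6–8 s: |-10| × 2 = 20 m
8–13 s: |7| × 5 = 35 m
13–14 s: |4| × 1 = 4 m
Total distance = 95 m

95 m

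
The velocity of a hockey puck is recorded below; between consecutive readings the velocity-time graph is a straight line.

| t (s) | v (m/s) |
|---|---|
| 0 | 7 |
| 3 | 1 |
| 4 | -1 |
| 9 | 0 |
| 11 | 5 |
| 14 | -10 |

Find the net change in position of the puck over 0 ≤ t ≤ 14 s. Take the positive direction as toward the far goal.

Net displacement equals the area under the velocity-time graph (areas below the axis count negative).
0–3 s: ½(7 + 1)(3) = 12 m
3–4 s: ½(1 + -1)(1) = 0 m
4–9 s: ½(-1 + 0)(5) = -2.5 m
9–11 s: ½(0 + 5)(2) = 5 m
11–14 s: ½(5 + -10)(3) = -7.5 m
Net displacement = 7 m

7 m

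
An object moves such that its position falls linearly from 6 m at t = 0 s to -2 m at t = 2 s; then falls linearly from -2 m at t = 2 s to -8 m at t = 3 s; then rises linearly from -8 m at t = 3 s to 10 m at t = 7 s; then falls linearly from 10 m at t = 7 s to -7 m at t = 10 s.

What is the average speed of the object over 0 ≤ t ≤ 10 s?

Average speed = (total path length)/(elapsed time); on a piecewise-linear x-t graph the path length is Σ|Δx|.
0–2 s: |Δx| = |-2 − 6| = 8 m
2–3 s: |Δx| = |-8 − -2| = 6 m
3–7 s: |Δx| = |10 − -8| = 18 m
7–10 s: |Δx| = |-7 − 10| = 17 m
Total path = 49 m; average speed = 49/10 = 4.9 m/s.

4.9 m/s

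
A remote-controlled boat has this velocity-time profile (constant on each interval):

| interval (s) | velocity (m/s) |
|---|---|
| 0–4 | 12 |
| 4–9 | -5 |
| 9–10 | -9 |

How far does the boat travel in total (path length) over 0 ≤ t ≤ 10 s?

Distance (not displacement) is the total path length: add the absolute areas under v-t.
0–4 s: |12| × 4 = 48 m
4–9 s: |-5| × 5 = 25 m
9–10 s: |-9| × 1 = 9 m
Total distance = 82 m

82 m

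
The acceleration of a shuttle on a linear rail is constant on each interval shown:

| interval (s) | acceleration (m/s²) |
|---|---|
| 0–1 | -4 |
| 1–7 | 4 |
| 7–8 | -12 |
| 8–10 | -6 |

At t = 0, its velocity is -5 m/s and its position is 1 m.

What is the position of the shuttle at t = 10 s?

On each constant-a segment, Δv = aΔt and Δx = v₀Δt + ½aΔt²; chain segment to segment.
0–1 s: v starts -5 m/s; Δx = -5·1 + ½·-4·1² = -7 m; v ends -9 m/s.
1–7 s: v starts -9 m/s; Δx = -9·6 + ½·4·6² = 18 m; v ends 15 m/s.
7–8 s: v starts 15 m/s; Δx = 15·1 + ½·-12·1² = 9 m; v ends 3 m/s.
8–10 s: v starts 3 m/s; Δx = 3·2 + ½·-6·2² = -6 m; v ends -9 m/s.
x(10) = 1 + Σ Δx = 15 m.

15 m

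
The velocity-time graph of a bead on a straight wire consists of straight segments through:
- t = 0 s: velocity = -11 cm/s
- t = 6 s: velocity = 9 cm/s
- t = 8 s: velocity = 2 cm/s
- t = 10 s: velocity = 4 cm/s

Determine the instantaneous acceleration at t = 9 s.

1 cm/s²

Acceleration is the slope of the v-t graph on 8–10 s: (4 − 2)/(10 − 8) = 1 cm/s².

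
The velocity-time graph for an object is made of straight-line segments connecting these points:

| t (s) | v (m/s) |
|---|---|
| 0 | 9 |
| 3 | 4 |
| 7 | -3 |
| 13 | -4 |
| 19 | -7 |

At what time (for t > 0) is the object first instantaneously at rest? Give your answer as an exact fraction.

v changes sign on 3–7 s (from 4 to -3); the graph is linear there, so v = 0 at t = 3 + (-4)·(7 − 3)/(-3 − 4) = 37/7 s.

t = 37/7 s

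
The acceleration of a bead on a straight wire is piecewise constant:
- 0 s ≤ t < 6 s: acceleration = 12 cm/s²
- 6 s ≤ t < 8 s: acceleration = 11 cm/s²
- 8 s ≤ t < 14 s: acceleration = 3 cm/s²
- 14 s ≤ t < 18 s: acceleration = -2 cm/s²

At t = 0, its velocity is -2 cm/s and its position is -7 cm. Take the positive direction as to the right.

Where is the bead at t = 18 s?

1389 cm

On each constant-a segment, Δv = aΔt and Δx = v₀Δt + ½aΔt²; chain segment to segment.
0–6 s: v starts -2 cm/s; Δx = -2·6 + ½·12·6² = 204 cm; v ends 70 cm/s.
6–8 s: v starts 70 cm/s; Δx = 70·2 + ½·11·2² = 162 cm; v ends 92 cm/s.
8–14 s: v starts 92 cm/s; Δx = 92·6 + ½·3·6² = 606 cm; v ends 110 cm/s.
14–18 s: v starts 110 cm/s; Δx = 110·4 + ½·-2·4² = 424 cm; v ends 102 cm/s.
x(18) = -7 + Σ Δx = 1389 cm.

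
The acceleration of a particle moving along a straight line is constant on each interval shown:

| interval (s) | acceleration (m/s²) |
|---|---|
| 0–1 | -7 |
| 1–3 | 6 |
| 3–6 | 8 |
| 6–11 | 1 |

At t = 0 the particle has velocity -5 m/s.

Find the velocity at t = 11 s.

29 m/s

Δv equals the area under the a-t graph; then v = v₀ + Δv.
0–1 s: -7 × 1 = -7 m/s
1–3 s: 6 × 2 = 12 m/s
3–6 s: 8 × 3 = 24 m/s
6–11 s: 1 × 5 = 5 m/s
Δv = 34 m/s, so v(11) = -5 + (34) = 29 m/s.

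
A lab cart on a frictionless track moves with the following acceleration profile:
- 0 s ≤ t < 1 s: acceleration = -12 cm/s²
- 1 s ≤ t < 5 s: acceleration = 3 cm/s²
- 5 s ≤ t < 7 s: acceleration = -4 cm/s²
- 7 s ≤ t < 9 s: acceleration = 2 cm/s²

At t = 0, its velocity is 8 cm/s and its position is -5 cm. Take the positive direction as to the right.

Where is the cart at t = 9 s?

17 cm

On each constant-a segment, Δv = aΔt and Δx = v₀Δt + ½aΔt²; chain segment to segment.
0–1 s: v starts 8 cm/s; Δx = 8·1 + ½·-12·1² = 2 cm; v ends -4 cm/s.
1–5 s: v starts -4 cm/s; Δx = -4·4 + ½·3·4² = 8 cm; v ends 8 cm/s.
5–7 s: v starts 8 cm/s; Δx = 8·2 + ½·-4·2² = 8 cm; v ends 0 cm/s.
7–9 s: v starts 0 cm/s; Δx = 0·2 + ½·2·2² = 4 cm; v ends 4 cm/s.
x(9) = -5 + Σ Δx = 17 cm.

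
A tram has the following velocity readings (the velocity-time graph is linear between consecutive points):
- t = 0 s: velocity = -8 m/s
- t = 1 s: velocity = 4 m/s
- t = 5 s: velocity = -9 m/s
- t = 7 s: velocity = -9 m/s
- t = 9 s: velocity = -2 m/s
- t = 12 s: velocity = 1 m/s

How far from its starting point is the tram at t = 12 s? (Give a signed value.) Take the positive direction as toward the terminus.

-42.5 m

Net displacement equals the area under the velocity-time graph (areas below the axis count negative).
0–1 s: ½(-8 + 4)(1) = -2 m
1–5 s: ½(4 + -9)(4) = -10 m
5–7 s: -9 × 2 = -18 m
7–9 s: ½(-9 + -2)(2) = -11 m
9–12 s: ½(-2 + 1)(3) = -1.5 m
Net displacement = -42.5 m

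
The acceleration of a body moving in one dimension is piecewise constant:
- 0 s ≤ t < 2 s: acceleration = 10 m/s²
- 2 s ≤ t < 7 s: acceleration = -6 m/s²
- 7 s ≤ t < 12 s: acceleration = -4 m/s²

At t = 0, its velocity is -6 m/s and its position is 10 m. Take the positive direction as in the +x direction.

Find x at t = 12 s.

-117 m

On each constant-a segment, Δv = aΔt and Δx = v₀Δt + ½aΔt²; chain segment to segment.
0–2 s: v starts -6 m/s; Δx = -6·2 + ½·10·2² = 8 m; v ends 14 m/s.
2–7 s: v starts 14 m/s; Δx = 14·5 + ½·-6·5² = -5 m; v ends -16 m/s.
7–12 s: v starts -16 m/s; Δx = -16·5 + ½·-4·5² = -130 m; v ends -36 m/s.
x(12) = 10 + Σ Δx = -117 m.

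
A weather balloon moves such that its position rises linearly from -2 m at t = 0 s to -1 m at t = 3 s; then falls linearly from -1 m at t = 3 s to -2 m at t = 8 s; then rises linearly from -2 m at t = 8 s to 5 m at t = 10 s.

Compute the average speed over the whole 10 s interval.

Average speed = (total path length)/(elapsed time); on a piecewise-linear x-t graph the path length is Σ|Δx|.
0–3 s: |Δx| = |-1 − -2| = 1 m
3–8 s: |Δx| = |-2 − -1| = 1 m
8–10 s: |Δx| = |5 − -2| = 7 m
Total path = 9 m; average speed = 9/10 = 0.9 m/s.

0.9 m/s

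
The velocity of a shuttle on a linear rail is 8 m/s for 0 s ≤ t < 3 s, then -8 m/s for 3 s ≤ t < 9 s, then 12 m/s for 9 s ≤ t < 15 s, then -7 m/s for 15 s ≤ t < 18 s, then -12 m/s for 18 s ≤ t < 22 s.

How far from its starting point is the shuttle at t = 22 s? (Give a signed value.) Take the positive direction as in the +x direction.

Net displacement equals the area under the velocity-time graph (areas below the axis count negative).
0–3 s: 8 × 3 = 24 m
3–9 s: -8 × 6 = -48 m
9–15 s: 12 × 6 = 72 m
15–18 s: -7 × 3 = -21 m
18–22 s: -12 × 4 = -48 m
Net displacement = -21 m

-21 m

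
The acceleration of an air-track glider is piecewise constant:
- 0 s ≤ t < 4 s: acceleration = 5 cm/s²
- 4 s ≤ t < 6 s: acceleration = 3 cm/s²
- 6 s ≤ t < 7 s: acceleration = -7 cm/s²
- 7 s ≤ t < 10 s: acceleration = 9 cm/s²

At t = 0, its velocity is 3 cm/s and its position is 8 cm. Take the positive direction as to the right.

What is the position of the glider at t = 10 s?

On each constant-a segment, Δv = aΔt and Δx = v₀Δt + ½aΔt²; chain segment to segment.
0–4 s: v starts 3 cm/s; Δx = 3·4 + ½·5·4² = 52 cm; v ends 23 cm/s.
4–6 s: v starts 23 cm/s; Δx = 23·2 + ½·3·2² = 52 cm; v ends 29 cm/s.
6–7 s: v starts 29 cm/s; Δx = 29·1 + ½·-7·1² = 25.5 cm; v ends 22 cm/s.
7–10 s: v starts 22 cm/s; Δx = 22·3 + ½·9·3² = 106.5 cm; v ends 49 cm/s.
x(10) = 8 + Σ Δx = 244 cm.

244 cm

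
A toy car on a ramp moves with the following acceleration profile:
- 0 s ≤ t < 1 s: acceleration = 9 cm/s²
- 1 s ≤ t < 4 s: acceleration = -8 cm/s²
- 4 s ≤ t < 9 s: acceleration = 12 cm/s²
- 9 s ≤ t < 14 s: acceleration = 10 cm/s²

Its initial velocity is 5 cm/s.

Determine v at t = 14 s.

Δv equals the area under the a-t graph; then v = v₀ + Δv.
0–1 s: 9 × 1 = 9 cm/s
1–4 s: -8 × 3 = -24 cm/s
4–9 s: 12 × 5 = 60 cm/s
9–14 s: 10 × 5 = 50 cm/s
Δv = 95 cm/s, so v(14) = 5 + (95) = 100 cm/s.

100 cm/s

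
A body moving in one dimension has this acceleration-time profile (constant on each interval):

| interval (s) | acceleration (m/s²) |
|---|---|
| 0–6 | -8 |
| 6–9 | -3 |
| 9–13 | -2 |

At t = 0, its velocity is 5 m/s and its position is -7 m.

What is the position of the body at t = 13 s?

On each constant-a segment, Δv = aΔt and Δx = v₀Δt + ½aΔt²; chain segment to segment.
0–6 s: v starts 5 m/s; Δx = 5·6 + ½·-8·6² = -114 m; v ends -43 m/s.
6–9 s: v starts -43 m/s; Δx = -43·3 + ½·-3·3² = -142.5 m; v ends -52 m/s.
9–13 s: v starts -52 m/s; Δx = -52·4 + ½·-2·4² = -224 m; v ends -60 m/s.
x(13) = -7 + Σ Δx = -487.5 m.

-487.5 m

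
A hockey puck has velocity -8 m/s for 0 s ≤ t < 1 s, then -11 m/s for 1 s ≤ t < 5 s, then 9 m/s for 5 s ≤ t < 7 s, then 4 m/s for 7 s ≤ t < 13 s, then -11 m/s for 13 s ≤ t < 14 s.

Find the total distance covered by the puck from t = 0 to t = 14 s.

105 m

Distance (not displacement) is the total path length: add the absolute areas under v-t.
0–1 s: |-8| × 1 = 8 m
1–5 s: |-11| × 4 = 44 m
5–7 s: |9| × 2 = 18 m
7–13 s: |4| × 6 = 24 m
13–14 s: |-11| × 1 = 11 m
Total distance = 105 m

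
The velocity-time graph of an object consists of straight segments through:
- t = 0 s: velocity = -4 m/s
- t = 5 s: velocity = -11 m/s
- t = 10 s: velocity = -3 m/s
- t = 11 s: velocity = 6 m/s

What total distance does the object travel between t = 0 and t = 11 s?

75 m

Distance (not displacement) is the total path length: add the absolute areas under v-t.
0–5 s: |½(-4 + -11)(5)| = 37.5 m
5–10 s: |½(-11 + -3)(5)| = 35 m
10–11 s: v = 0 at t = 31/3 s; triangle areas 0.5 + 2 = 2.5 m
Total distance = 75 m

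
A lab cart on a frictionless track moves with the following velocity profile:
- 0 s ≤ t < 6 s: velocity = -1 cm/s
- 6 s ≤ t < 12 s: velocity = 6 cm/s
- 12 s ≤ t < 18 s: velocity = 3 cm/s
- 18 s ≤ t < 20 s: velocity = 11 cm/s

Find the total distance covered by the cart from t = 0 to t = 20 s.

82 cm

Distance (not displacement) is the total path length: add the absolute areas under v-t.
0–6 s: |-1| × 6 = 6 cm
6–12 s: |6| × 6 = 36 cm
12–18 s: |3| × 6 = 18 cm
18–20 s: |11| × 2 = 22 cm
Total distance = 82 cm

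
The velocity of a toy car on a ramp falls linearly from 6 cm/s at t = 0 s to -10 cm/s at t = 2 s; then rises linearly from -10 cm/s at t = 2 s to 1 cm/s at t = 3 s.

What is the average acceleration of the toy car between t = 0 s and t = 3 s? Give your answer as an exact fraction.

-5/3 cm/s²

Average acceleration = Δv/Δt = (1 − 6)/(3 − 0) = -5/3 cm/s².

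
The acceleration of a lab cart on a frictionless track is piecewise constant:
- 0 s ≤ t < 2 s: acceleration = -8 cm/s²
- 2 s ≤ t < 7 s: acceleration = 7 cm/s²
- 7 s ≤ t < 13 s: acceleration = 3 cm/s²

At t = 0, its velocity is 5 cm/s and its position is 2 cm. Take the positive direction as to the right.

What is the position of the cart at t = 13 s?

226.5 cm

On each constant-a segment, Δv = aΔt and Δx = v₀Δt + ½aΔt²; chain segment to segment.
0–2 s: v starts 5 cm/s; Δx = 5·2 + ½·-8·2² = -6 cm; v ends -11 cm/s.
2–7 s: v starts -11 cm/s; Δx = -11·5 + ½·7·5² = 32.5 cm; v ends 24 cm/s.
7–13 s: v starts 24 cm/s; Δx = 24·6 + ½·3·6² = 198 cm; v ends 42 cm/s.
x(13) = 2 + Σ Δx = 226.5 cm.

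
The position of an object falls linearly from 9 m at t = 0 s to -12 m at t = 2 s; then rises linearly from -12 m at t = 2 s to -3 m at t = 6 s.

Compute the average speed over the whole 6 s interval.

Average speed = (total path length)/(elapsed time); on a piecewise-linear x-t graph the path length is Σ|Δx|.
0–2 s: |Δx| = |-12 − 9| = 21 m
2–6 s: |Δx| = |-3 − -12| = 9 m
Total path = 30 m; average speed = 30/6 = 5 m/s.

5 m/s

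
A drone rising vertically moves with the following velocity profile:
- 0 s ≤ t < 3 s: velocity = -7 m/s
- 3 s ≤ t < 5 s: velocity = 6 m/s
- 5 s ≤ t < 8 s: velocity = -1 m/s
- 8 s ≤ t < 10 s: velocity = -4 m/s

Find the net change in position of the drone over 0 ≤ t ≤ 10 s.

Net displacement equals the area under the velocity-time graph (areas below the axis count negative).
0–3 s: -7 × 3 = -21 m
3–5 s: 6 × 2 = 12 m
5–8 s: -1 × 3 = -3 m
8–10 s: -4 × 2 = -8 m
Net displacement = -20 m

-20 m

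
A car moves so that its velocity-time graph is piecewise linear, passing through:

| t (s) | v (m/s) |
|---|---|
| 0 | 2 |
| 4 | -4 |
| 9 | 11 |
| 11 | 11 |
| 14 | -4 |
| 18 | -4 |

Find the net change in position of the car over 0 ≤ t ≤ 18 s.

30 m

Net displacement equals the area under the velocity-time graph (areas below the axis count negative).
0–4 s: ½(2 + -4)(4) = -4 m
4–9 s: ½(-4 + 11)(5) = 17.5 m
9–11 s: 11 × 2 = 22 m
11–14 s: ½(11 + -4)(3) = 10.5 m
14–18 s: -4 × 4 = -16 m
Net displacement = 30 m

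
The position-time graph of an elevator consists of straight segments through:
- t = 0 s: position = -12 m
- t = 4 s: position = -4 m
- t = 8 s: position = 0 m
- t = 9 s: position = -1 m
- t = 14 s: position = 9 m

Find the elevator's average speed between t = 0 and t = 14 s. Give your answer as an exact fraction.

Average speed = (total path length)/(elapsed time); on a piecewise-linear x-t graph the path length is Σ|Δx|.
0–4 s: |Δx| = |-4 − -12| = 8 m
4–8 s: |Δx| = |0 − -4| = 4 m
8–9 s: |Δx| = |-1 − 0| = 1 m
9–14 s: |Δx| = |9 − -1| = 10 m
Total path = 23 m; average speed = 23/14 = 23/14 m/s.

23/14 m/s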